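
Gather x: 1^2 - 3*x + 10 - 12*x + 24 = 35 - 15*x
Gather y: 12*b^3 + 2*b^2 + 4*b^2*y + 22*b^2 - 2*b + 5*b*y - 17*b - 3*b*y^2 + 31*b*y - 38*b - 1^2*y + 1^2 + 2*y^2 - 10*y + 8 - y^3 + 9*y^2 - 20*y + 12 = 12*b^3 + 24*b^2 - 57*b - y^3 + y^2*(11 - 3*b) + y*(4*b^2 + 36*b - 31) + 21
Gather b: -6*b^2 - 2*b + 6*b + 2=-6*b^2 + 4*b + 2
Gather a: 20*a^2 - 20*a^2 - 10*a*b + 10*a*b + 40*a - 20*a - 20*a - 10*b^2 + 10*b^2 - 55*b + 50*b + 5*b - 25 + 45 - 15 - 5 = 0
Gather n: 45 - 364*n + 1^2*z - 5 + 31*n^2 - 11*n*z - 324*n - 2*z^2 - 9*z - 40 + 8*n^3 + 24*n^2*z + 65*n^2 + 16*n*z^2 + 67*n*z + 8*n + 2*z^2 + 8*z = 8*n^3 + n^2*(24*z + 96) + n*(16*z^2 + 56*z - 680)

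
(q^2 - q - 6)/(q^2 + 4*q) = (q^2 - q - 6)/(q*(q + 4))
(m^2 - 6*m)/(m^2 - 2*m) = (m - 6)/(m - 2)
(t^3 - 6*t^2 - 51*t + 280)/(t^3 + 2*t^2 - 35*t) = (t - 8)/t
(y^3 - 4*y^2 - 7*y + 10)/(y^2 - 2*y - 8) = (y^2 - 6*y + 5)/(y - 4)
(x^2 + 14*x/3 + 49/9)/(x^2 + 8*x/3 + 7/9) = (3*x + 7)/(3*x + 1)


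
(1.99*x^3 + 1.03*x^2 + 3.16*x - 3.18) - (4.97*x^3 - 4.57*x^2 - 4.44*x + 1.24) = -2.98*x^3 + 5.6*x^2 + 7.6*x - 4.42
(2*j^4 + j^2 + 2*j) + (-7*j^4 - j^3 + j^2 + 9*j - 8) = -5*j^4 - j^3 + 2*j^2 + 11*j - 8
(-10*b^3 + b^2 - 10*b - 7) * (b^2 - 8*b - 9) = -10*b^5 + 81*b^4 + 72*b^3 + 64*b^2 + 146*b + 63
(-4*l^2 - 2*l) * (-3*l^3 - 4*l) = 12*l^5 + 6*l^4 + 16*l^3 + 8*l^2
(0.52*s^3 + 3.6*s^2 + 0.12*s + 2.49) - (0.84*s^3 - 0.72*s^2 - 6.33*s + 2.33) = -0.32*s^3 + 4.32*s^2 + 6.45*s + 0.16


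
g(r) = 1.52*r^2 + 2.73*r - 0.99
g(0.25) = -0.21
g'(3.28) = 12.70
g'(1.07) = 5.98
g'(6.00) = 20.97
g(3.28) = 24.32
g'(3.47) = 13.28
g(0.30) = -0.03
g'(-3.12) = -6.75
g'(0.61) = 4.58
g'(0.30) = 3.64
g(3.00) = 20.88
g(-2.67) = 2.56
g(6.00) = 70.11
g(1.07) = 3.67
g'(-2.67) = -5.39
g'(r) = 3.04*r + 2.73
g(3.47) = 26.79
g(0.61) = 1.24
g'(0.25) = 3.49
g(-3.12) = 5.29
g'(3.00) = 11.85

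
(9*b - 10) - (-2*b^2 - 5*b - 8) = 2*b^2 + 14*b - 2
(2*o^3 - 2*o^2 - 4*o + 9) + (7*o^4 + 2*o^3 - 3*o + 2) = 7*o^4 + 4*o^3 - 2*o^2 - 7*o + 11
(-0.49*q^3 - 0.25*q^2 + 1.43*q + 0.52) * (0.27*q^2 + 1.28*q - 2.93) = -0.1323*q^5 - 0.6947*q^4 + 1.5018*q^3 + 2.7033*q^2 - 3.5243*q - 1.5236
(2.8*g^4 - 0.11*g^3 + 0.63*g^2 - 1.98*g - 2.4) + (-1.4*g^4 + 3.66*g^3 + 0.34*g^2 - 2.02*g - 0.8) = 1.4*g^4 + 3.55*g^3 + 0.97*g^2 - 4.0*g - 3.2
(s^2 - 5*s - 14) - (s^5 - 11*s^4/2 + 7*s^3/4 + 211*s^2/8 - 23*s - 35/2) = -s^5 + 11*s^4/2 - 7*s^3/4 - 203*s^2/8 + 18*s + 7/2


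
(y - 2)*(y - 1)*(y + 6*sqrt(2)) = y^3 - 3*y^2 + 6*sqrt(2)*y^2 - 18*sqrt(2)*y + 2*y + 12*sqrt(2)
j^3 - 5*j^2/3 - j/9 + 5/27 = (j - 5/3)*(j - 1/3)*(j + 1/3)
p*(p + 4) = p^2 + 4*p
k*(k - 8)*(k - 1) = k^3 - 9*k^2 + 8*k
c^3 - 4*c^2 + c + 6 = (c - 3)*(c - 2)*(c + 1)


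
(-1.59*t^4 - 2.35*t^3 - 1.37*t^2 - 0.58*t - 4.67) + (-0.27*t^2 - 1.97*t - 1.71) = -1.59*t^4 - 2.35*t^3 - 1.64*t^2 - 2.55*t - 6.38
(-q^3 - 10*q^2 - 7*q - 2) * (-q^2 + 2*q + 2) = q^5 + 8*q^4 - 15*q^3 - 32*q^2 - 18*q - 4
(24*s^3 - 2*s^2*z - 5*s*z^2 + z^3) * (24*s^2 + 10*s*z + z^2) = 576*s^5 + 192*s^4*z - 116*s^3*z^2 - 28*s^2*z^3 + 5*s*z^4 + z^5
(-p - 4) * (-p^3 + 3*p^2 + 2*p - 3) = p^4 + p^3 - 14*p^2 - 5*p + 12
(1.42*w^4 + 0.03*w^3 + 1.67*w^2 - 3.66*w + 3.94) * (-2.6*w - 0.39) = -3.692*w^5 - 0.6318*w^4 - 4.3537*w^3 + 8.8647*w^2 - 8.8166*w - 1.5366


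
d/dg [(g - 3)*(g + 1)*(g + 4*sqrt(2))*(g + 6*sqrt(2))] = 4*g^3 - 6*g^2 + 30*sqrt(2)*g^2 - 40*sqrt(2)*g + 90*g - 96 - 30*sqrt(2)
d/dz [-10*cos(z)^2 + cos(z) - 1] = (20*cos(z) - 1)*sin(z)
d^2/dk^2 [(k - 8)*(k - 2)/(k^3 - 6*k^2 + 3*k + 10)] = 2*(k^3 - 24*k^2 + 111*k - 188)/(k^6 - 12*k^5 + 33*k^4 + 56*k^3 - 165*k^2 - 300*k - 125)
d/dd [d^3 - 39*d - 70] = 3*d^2 - 39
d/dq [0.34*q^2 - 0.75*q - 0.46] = 0.68*q - 0.75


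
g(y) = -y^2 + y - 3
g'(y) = 1 - 2*y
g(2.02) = -5.06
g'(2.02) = -3.04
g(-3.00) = -15.00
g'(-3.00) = 7.00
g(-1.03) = -5.09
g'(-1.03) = 3.06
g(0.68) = -2.78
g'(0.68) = -0.36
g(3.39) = -11.10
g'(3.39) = -5.78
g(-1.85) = -8.27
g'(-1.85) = 4.70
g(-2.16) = -9.83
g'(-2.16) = 5.32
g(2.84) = -8.23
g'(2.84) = -4.68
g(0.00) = -3.00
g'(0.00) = 1.00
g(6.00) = -33.00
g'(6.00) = -11.00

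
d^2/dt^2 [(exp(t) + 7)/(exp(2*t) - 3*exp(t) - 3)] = (exp(4*t) + 31*exp(3*t) - 45*exp(2*t) + 138*exp(t) - 54)*exp(t)/(exp(6*t) - 9*exp(5*t) + 18*exp(4*t) + 27*exp(3*t) - 54*exp(2*t) - 81*exp(t) - 27)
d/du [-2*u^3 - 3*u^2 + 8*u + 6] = -6*u^2 - 6*u + 8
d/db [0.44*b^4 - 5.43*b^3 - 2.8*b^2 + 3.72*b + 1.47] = 1.76*b^3 - 16.29*b^2 - 5.6*b + 3.72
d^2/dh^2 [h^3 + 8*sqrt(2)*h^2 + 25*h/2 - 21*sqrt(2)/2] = 6*h + 16*sqrt(2)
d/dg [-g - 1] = -1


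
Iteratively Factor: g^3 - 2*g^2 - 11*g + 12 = (g + 3)*(g^2 - 5*g + 4) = (g - 1)*(g + 3)*(g - 4)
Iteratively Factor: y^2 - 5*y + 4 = (y - 1)*(y - 4)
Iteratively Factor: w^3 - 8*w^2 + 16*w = (w - 4)*(w^2 - 4*w) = w*(w - 4)*(w - 4)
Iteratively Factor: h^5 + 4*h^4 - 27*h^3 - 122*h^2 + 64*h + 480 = (h + 4)*(h^4 - 27*h^2 - 14*h + 120) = (h + 3)*(h + 4)*(h^3 - 3*h^2 - 18*h + 40) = (h - 5)*(h + 3)*(h + 4)*(h^2 + 2*h - 8) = (h - 5)*(h - 2)*(h + 3)*(h + 4)*(h + 4)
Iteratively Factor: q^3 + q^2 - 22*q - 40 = (q + 4)*(q^2 - 3*q - 10) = (q + 2)*(q + 4)*(q - 5)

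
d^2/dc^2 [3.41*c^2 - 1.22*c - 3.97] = 6.82000000000000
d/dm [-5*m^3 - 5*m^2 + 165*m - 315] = -15*m^2 - 10*m + 165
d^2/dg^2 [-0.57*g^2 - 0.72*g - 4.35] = -1.14000000000000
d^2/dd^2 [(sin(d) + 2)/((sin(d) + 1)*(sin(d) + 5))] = (-sin(d)^4 - sin(d)^3 - 3*sin(d)^2 + 13*sin(d) + 64)/((sin(d) + 1)^2*(sin(d) + 5)^3)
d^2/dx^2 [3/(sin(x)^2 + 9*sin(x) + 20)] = 3*(-4*sin(x)^4 - 27*sin(x)^3 + 5*sin(x)^2 + 234*sin(x) + 122)/(sin(x)^2 + 9*sin(x) + 20)^3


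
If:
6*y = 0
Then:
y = 0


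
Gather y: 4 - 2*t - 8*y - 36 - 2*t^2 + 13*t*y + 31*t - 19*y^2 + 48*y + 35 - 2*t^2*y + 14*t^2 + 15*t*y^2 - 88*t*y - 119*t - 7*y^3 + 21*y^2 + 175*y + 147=12*t^2 - 90*t - 7*y^3 + y^2*(15*t + 2) + y*(-2*t^2 - 75*t + 215) + 150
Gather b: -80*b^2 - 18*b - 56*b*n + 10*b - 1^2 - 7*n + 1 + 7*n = -80*b^2 + b*(-56*n - 8)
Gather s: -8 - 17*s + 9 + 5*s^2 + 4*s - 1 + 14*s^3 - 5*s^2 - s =14*s^3 - 14*s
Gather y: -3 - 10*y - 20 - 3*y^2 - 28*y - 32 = -3*y^2 - 38*y - 55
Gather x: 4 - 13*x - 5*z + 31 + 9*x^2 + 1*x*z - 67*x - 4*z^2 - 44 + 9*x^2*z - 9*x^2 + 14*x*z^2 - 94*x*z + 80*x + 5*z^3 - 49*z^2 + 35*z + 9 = 9*x^2*z + x*(14*z^2 - 93*z) + 5*z^3 - 53*z^2 + 30*z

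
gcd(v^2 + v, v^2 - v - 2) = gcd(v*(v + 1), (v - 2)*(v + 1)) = v + 1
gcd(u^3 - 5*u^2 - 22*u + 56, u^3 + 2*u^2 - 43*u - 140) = u^2 - 3*u - 28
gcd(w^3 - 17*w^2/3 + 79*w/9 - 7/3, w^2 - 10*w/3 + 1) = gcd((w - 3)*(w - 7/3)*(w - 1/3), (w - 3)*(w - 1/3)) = w^2 - 10*w/3 + 1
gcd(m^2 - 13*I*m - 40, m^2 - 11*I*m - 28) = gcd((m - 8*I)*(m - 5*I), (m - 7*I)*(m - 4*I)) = 1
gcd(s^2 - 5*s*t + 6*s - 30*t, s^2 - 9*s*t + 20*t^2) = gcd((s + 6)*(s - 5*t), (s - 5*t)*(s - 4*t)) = s - 5*t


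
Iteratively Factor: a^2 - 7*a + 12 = (a - 4)*(a - 3)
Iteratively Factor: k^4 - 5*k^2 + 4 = (k + 2)*(k^3 - 2*k^2 - k + 2) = (k + 1)*(k + 2)*(k^2 - 3*k + 2) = (k - 2)*(k + 1)*(k + 2)*(k - 1)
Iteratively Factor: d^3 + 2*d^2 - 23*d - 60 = (d - 5)*(d^2 + 7*d + 12) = (d - 5)*(d + 4)*(d + 3)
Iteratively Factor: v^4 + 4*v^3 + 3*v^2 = (v)*(v^3 + 4*v^2 + 3*v) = v*(v + 1)*(v^2 + 3*v) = v*(v + 1)*(v + 3)*(v)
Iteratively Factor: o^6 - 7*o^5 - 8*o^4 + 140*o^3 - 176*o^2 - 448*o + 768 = (o - 4)*(o^5 - 3*o^4 - 20*o^3 + 60*o^2 + 64*o - 192) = (o - 4)*(o + 2)*(o^4 - 5*o^3 - 10*o^2 + 80*o - 96) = (o - 4)^2*(o + 2)*(o^3 - o^2 - 14*o + 24) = (o - 4)^2*(o + 2)*(o + 4)*(o^2 - 5*o + 6) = (o - 4)^2*(o - 3)*(o + 2)*(o + 4)*(o - 2)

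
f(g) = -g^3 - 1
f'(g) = -3*g^2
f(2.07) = -9.87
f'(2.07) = -12.85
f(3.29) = -36.61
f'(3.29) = -32.47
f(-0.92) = -0.22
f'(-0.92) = -2.54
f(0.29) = -1.02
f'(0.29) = -0.25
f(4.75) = -108.17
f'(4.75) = -67.69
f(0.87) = -1.66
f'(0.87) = -2.27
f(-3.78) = 53.01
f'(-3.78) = -42.87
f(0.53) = -1.15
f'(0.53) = -0.84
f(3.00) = -28.00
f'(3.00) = -27.00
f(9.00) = -730.00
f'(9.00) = -243.00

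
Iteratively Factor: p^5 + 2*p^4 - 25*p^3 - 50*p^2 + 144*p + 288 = (p + 3)*(p^4 - p^3 - 22*p^2 + 16*p + 96) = (p - 4)*(p + 3)*(p^3 + 3*p^2 - 10*p - 24) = (p - 4)*(p - 3)*(p + 3)*(p^2 + 6*p + 8) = (p - 4)*(p - 3)*(p + 2)*(p + 3)*(p + 4)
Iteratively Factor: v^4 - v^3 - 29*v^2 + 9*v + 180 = (v - 5)*(v^3 + 4*v^2 - 9*v - 36) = (v - 5)*(v - 3)*(v^2 + 7*v + 12) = (v - 5)*(v - 3)*(v + 4)*(v + 3)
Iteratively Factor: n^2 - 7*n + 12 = (n - 3)*(n - 4)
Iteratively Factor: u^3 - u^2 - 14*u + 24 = (u - 2)*(u^2 + u - 12) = (u - 2)*(u + 4)*(u - 3)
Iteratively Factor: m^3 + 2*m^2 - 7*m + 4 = (m - 1)*(m^2 + 3*m - 4) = (m - 1)^2*(m + 4)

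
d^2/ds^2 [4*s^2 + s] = 8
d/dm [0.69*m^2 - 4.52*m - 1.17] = 1.38*m - 4.52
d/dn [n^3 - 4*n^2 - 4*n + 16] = 3*n^2 - 8*n - 4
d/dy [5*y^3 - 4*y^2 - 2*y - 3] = 15*y^2 - 8*y - 2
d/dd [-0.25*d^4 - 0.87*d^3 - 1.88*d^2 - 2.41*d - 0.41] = -1.0*d^3 - 2.61*d^2 - 3.76*d - 2.41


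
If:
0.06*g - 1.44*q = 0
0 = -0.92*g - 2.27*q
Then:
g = 0.00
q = 0.00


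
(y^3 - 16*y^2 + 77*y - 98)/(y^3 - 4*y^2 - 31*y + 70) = (y - 7)/(y + 5)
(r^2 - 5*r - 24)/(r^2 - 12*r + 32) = (r + 3)/(r - 4)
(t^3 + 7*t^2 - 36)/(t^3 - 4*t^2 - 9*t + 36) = (t^2 + 4*t - 12)/(t^2 - 7*t + 12)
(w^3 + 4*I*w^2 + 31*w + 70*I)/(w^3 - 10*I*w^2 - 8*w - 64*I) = (w^2 + 2*I*w + 35)/(w^2 - 12*I*w - 32)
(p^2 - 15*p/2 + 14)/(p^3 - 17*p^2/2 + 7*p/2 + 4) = (2*p^2 - 15*p + 28)/(2*p^3 - 17*p^2 + 7*p + 8)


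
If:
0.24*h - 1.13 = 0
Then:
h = 4.71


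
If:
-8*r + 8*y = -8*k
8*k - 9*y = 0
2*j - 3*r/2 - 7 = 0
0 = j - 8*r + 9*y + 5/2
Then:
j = 2047/410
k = 216/205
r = 408/205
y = 192/205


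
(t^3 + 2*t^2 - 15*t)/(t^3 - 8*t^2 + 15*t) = (t + 5)/(t - 5)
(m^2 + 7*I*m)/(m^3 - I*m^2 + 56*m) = 1/(m - 8*I)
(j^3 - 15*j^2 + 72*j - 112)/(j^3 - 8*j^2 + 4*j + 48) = (j^2 - 11*j + 28)/(j^2 - 4*j - 12)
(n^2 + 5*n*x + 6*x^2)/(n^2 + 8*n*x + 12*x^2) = (n + 3*x)/(n + 6*x)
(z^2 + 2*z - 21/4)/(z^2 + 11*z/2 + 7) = (z - 3/2)/(z + 2)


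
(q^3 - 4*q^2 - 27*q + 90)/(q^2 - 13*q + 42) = (q^2 + 2*q - 15)/(q - 7)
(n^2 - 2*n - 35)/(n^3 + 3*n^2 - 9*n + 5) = (n - 7)/(n^2 - 2*n + 1)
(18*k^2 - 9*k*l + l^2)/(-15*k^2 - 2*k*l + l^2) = (-18*k^2 + 9*k*l - l^2)/(15*k^2 + 2*k*l - l^2)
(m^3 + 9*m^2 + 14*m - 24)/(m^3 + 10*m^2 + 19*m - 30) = (m + 4)/(m + 5)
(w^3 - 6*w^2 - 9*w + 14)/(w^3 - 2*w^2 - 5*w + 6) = (w - 7)/(w - 3)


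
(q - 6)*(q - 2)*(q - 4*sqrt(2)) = q^3 - 8*q^2 - 4*sqrt(2)*q^2 + 12*q + 32*sqrt(2)*q - 48*sqrt(2)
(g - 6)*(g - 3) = g^2 - 9*g + 18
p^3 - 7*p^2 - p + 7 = (p - 7)*(p - 1)*(p + 1)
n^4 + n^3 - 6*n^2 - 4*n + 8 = (n - 2)*(n - 1)*(n + 2)^2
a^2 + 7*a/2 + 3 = (a + 3/2)*(a + 2)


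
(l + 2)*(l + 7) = l^2 + 9*l + 14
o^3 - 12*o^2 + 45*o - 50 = (o - 5)^2*(o - 2)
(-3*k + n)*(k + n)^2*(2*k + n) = -6*k^4 - 13*k^3*n - 7*k^2*n^2 + k*n^3 + n^4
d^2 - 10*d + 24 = (d - 6)*(d - 4)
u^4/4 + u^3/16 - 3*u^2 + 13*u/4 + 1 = (u/4 + 1)*(u - 2)^2*(u + 1/4)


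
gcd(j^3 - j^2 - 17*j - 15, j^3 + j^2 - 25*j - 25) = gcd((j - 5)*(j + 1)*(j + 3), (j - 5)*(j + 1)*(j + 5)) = j^2 - 4*j - 5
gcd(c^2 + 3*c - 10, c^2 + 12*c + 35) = c + 5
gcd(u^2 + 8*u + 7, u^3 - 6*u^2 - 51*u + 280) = u + 7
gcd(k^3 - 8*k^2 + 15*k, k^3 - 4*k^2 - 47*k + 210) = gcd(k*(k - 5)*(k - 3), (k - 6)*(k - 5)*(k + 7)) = k - 5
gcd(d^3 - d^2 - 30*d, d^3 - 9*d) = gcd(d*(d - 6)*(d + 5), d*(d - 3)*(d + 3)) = d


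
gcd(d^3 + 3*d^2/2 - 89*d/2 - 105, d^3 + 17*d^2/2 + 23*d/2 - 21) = d + 6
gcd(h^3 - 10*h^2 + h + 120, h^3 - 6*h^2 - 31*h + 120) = h - 8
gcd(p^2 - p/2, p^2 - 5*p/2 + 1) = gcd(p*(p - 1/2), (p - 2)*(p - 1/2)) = p - 1/2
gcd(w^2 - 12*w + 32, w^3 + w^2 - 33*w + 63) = 1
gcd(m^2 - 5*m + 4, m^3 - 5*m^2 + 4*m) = m^2 - 5*m + 4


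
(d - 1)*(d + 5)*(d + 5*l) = d^3 + 5*d^2*l + 4*d^2 + 20*d*l - 5*d - 25*l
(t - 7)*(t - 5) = t^2 - 12*t + 35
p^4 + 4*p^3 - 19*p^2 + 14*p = p*(p - 2)*(p - 1)*(p + 7)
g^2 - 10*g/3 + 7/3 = (g - 7/3)*(g - 1)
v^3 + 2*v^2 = v^2*(v + 2)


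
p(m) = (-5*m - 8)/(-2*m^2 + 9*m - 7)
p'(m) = (-5*m - 8)*(4*m - 9)/(-2*m^2 + 9*m - 7)^2 - 5/(-2*m^2 + 9*m - 7) = (-10*m^2 - 32*m + 107)/(4*m^4 - 36*m^3 + 109*m^2 - 126*m + 49)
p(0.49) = 3.40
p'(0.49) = 9.43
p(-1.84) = -0.04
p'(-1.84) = 0.14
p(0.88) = 19.72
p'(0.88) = 179.81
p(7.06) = 1.00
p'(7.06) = -0.33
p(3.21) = -18.76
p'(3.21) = -60.11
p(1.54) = -7.42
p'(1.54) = 7.59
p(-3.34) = -0.15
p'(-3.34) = 0.03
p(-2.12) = -0.07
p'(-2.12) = 0.11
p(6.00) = 1.52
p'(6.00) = -0.71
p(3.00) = -11.50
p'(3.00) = -19.75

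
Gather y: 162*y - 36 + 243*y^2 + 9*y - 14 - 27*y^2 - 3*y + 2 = 216*y^2 + 168*y - 48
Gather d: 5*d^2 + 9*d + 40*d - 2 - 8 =5*d^2 + 49*d - 10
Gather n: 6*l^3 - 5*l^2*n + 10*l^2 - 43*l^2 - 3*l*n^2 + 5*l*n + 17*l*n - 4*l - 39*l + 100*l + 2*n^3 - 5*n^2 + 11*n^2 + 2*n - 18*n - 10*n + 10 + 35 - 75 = 6*l^3 - 33*l^2 + 57*l + 2*n^3 + n^2*(6 - 3*l) + n*(-5*l^2 + 22*l - 26) - 30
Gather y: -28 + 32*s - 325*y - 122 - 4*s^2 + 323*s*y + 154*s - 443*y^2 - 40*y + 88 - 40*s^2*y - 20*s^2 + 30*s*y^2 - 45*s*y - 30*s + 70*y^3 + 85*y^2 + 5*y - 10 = -24*s^2 + 156*s + 70*y^3 + y^2*(30*s - 358) + y*(-40*s^2 + 278*s - 360) - 72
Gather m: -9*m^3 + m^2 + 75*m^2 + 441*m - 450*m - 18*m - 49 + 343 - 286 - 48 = -9*m^3 + 76*m^2 - 27*m - 40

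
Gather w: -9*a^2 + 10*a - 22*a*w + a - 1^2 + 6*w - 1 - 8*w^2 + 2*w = -9*a^2 + 11*a - 8*w^2 + w*(8 - 22*a) - 2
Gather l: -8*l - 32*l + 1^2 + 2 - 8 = -40*l - 5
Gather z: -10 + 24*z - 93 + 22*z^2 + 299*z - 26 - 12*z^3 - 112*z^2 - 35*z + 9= -12*z^3 - 90*z^2 + 288*z - 120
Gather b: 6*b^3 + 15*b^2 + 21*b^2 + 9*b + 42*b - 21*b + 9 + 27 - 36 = 6*b^3 + 36*b^2 + 30*b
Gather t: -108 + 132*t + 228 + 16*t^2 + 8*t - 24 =16*t^2 + 140*t + 96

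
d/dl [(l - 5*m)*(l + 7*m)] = 2*l + 2*m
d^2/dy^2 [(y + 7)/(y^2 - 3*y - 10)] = 2*((-3*y - 4)*(-y^2 + 3*y + 10) - (y + 7)*(2*y - 3)^2)/(-y^2 + 3*y + 10)^3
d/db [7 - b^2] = -2*b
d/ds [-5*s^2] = -10*s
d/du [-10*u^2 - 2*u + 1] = -20*u - 2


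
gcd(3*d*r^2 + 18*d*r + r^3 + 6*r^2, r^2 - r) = r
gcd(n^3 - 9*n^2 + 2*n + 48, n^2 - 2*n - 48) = n - 8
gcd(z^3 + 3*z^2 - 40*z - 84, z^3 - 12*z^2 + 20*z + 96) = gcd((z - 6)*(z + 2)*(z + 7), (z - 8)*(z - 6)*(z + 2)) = z^2 - 4*z - 12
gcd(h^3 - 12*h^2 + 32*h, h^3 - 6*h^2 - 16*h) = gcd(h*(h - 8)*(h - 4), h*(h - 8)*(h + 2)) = h^2 - 8*h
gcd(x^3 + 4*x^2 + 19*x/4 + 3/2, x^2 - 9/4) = x + 3/2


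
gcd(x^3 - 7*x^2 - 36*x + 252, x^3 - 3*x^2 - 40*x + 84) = x^2 - x - 42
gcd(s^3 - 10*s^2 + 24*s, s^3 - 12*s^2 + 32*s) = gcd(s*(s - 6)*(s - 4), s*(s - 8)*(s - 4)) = s^2 - 4*s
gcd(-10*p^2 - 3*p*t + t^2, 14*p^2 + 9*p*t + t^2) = 2*p + t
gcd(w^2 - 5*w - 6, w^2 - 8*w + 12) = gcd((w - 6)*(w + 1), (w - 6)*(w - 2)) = w - 6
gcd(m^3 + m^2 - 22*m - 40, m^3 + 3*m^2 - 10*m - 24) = m^2 + 6*m + 8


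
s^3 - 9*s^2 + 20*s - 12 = (s - 6)*(s - 2)*(s - 1)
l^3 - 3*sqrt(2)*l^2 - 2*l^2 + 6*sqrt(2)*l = l*(l - 2)*(l - 3*sqrt(2))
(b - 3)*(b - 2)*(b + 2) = b^3 - 3*b^2 - 4*b + 12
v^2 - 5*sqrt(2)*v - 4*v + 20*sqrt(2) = (v - 4)*(v - 5*sqrt(2))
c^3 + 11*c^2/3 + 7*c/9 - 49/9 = (c - 1)*(c + 7/3)^2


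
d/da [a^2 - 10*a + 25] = 2*a - 10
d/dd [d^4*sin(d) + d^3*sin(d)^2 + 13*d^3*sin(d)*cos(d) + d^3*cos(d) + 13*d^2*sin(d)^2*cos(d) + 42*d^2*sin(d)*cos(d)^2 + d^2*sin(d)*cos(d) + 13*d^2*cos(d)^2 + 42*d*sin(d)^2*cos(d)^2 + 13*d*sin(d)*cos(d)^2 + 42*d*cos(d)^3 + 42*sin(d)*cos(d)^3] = d^4*cos(d) + 3*d^3*sin(d) + d^3*sin(2*d) + 13*d^3*cos(2*d) - 13*d^2*sin(d)/4 + 13*d^2*sin(2*d)/2 + 39*d^2*sin(3*d)/4 + 27*d^2*cos(d)/2 - d^2*cos(2*d)/2 + 63*d^2*cos(3*d)/2 + 3*d^2/2 - 21*d*sin(d)/2 + d*sin(2*d) - 21*d*sin(3*d)/2 + 21*d*sin(4*d) + 39*d*cos(d)/4 + 13*d*cos(2*d) + 13*d*cos(3*d)/4 + 13*d + 63*(1 - cos(2*d))^2/2 + 13*sin(d)/4 + 13*sin(3*d)/4 + 63*cos(d)/2 + 84*cos(2*d) + 21*cos(3*d)/2 - 42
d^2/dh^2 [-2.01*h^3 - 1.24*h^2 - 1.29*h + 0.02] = -12.06*h - 2.48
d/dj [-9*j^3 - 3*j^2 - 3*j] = -27*j^2 - 6*j - 3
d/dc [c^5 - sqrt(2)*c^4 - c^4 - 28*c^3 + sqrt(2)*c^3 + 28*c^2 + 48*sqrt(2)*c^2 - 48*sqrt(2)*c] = 5*c^4 - 4*sqrt(2)*c^3 - 4*c^3 - 84*c^2 + 3*sqrt(2)*c^2 + 56*c + 96*sqrt(2)*c - 48*sqrt(2)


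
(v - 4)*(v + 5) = v^2 + v - 20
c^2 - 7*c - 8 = (c - 8)*(c + 1)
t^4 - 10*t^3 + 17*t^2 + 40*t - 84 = (t - 7)*(t - 3)*(t - 2)*(t + 2)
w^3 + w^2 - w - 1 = (w - 1)*(w + 1)^2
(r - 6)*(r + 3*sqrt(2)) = r^2 - 6*r + 3*sqrt(2)*r - 18*sqrt(2)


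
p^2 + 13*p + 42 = (p + 6)*(p + 7)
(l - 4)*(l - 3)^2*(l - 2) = l^4 - 12*l^3 + 53*l^2 - 102*l + 72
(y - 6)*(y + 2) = y^2 - 4*y - 12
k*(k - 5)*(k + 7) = k^3 + 2*k^2 - 35*k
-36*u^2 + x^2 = (-6*u + x)*(6*u + x)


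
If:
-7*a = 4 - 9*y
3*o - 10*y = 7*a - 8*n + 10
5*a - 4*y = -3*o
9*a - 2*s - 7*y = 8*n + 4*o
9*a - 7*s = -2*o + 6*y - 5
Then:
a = -905/542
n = -4109/2168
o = 891/542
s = -125/542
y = -463/542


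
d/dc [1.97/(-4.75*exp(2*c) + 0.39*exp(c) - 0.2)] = (18.715*exp(c) - 0.7683)*exp(c)/(4.75*exp(2*c) - 0.39*exp(c) + 0.2)^2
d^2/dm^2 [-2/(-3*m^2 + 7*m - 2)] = 4*(-9*m^2 + 21*m + (6*m - 7)^2 - 6)/(3*m^2 - 7*m + 2)^3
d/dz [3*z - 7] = 3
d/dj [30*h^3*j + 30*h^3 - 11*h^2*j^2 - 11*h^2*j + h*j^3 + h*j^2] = h*(30*h^2 - 22*h*j - 11*h + 3*j^2 + 2*j)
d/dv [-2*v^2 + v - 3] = 1 - 4*v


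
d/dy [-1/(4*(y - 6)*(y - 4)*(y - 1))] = ((y - 6)*(y - 4) + (y - 6)*(y - 1) + (y - 4)*(y - 1))/(4*(y - 6)^2*(y - 4)^2*(y - 1)^2)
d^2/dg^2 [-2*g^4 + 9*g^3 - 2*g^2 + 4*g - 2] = -24*g^2 + 54*g - 4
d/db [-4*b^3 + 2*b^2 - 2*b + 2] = -12*b^2 + 4*b - 2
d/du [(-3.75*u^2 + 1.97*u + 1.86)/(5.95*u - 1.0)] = (-22.3125*u^2 + 7.5*u - 13.037)/(35.4025*u^2 - 11.9*u + 1.0)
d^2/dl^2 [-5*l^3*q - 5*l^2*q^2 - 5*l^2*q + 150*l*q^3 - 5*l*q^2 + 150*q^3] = 10*q*(-3*l - q - 1)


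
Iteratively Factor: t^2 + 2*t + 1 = (t + 1)*(t + 1)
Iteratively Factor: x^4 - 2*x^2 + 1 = (x + 1)*(x^3 - x^2 - x + 1) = (x - 1)*(x + 1)*(x^2 - 1) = (x - 1)^2*(x + 1)*(x + 1)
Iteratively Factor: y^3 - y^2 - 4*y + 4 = (y + 2)*(y^2 - 3*y + 2) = (y - 2)*(y + 2)*(y - 1)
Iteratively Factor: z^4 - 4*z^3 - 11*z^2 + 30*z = (z - 2)*(z^3 - 2*z^2 - 15*z) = z*(z - 2)*(z^2 - 2*z - 15) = z*(z - 5)*(z - 2)*(z + 3)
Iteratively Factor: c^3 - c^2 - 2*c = (c + 1)*(c^2 - 2*c) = (c - 2)*(c + 1)*(c)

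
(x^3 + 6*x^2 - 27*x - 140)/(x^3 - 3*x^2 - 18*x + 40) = (x + 7)/(x - 2)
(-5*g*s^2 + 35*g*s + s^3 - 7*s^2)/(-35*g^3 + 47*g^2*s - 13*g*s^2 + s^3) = s*(s - 7)/(7*g^2 - 8*g*s + s^2)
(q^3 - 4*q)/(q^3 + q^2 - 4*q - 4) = q/(q + 1)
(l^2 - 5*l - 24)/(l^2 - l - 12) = (l - 8)/(l - 4)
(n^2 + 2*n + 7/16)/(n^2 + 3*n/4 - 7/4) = (n + 1/4)/(n - 1)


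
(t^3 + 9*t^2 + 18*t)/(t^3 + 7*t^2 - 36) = t/(t - 2)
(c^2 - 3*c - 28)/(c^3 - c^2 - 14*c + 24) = (c - 7)/(c^2 - 5*c + 6)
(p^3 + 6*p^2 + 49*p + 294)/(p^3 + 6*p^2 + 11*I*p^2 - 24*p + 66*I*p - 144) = (p^2 + 49)/(p^2 + 11*I*p - 24)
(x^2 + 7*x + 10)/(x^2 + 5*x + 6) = (x + 5)/(x + 3)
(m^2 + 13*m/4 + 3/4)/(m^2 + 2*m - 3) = (m + 1/4)/(m - 1)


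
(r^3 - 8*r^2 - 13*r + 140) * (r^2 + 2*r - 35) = r^5 - 6*r^4 - 64*r^3 + 394*r^2 + 735*r - 4900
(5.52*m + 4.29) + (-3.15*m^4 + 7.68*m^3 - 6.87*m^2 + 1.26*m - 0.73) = -3.15*m^4 + 7.68*m^3 - 6.87*m^2 + 6.78*m + 3.56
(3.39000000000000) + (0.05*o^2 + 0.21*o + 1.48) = 0.05*o^2 + 0.21*o + 4.87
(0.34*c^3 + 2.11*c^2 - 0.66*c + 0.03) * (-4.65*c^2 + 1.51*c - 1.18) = -1.581*c^5 - 9.2981*c^4 + 5.8539*c^3 - 3.6259*c^2 + 0.8241*c - 0.0354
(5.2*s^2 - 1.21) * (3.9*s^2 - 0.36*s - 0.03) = 20.28*s^4 - 1.872*s^3 - 4.875*s^2 + 0.4356*s + 0.0363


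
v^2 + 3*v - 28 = (v - 4)*(v + 7)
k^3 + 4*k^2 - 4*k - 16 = (k - 2)*(k + 2)*(k + 4)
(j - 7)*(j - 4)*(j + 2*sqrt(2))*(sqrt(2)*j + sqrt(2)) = sqrt(2)*j^4 - 10*sqrt(2)*j^3 + 4*j^3 - 40*j^2 + 17*sqrt(2)*j^2 + 28*sqrt(2)*j + 68*j + 112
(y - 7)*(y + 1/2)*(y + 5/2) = y^3 - 4*y^2 - 79*y/4 - 35/4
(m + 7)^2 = m^2 + 14*m + 49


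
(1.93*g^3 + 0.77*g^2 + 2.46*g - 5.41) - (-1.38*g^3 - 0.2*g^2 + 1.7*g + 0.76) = 3.31*g^3 + 0.97*g^2 + 0.76*g - 6.17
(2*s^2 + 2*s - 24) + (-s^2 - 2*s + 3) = s^2 - 21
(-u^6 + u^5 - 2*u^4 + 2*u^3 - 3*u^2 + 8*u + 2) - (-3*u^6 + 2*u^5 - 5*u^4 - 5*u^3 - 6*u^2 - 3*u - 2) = 2*u^6 - u^5 + 3*u^4 + 7*u^3 + 3*u^2 + 11*u + 4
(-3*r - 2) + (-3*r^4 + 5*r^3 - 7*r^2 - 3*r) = -3*r^4 + 5*r^3 - 7*r^2 - 6*r - 2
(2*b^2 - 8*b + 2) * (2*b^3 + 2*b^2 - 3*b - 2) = 4*b^5 - 12*b^4 - 18*b^3 + 24*b^2 + 10*b - 4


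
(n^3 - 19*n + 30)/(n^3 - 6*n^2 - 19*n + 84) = (n^2 + 3*n - 10)/(n^2 - 3*n - 28)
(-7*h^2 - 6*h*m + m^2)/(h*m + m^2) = (-7*h + m)/m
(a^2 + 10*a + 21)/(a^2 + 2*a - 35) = (a + 3)/(a - 5)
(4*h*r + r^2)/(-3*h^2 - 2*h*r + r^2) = r*(4*h + r)/(-3*h^2 - 2*h*r + r^2)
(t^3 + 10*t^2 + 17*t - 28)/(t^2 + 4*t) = t + 6 - 7/t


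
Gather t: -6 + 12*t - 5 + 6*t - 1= 18*t - 12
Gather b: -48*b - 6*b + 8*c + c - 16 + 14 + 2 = -54*b + 9*c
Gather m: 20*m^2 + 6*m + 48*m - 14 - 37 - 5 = 20*m^2 + 54*m - 56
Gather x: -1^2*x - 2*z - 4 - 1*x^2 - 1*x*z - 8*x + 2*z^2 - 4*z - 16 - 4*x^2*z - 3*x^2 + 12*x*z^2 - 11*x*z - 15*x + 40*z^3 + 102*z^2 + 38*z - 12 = x^2*(-4*z - 4) + x*(12*z^2 - 12*z - 24) + 40*z^3 + 104*z^2 + 32*z - 32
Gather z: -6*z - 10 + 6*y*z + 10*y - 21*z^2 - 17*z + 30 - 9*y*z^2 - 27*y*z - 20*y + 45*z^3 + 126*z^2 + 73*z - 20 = -10*y + 45*z^3 + z^2*(105 - 9*y) + z*(50 - 21*y)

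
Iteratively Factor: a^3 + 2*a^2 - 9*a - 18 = (a + 2)*(a^2 - 9) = (a + 2)*(a + 3)*(a - 3)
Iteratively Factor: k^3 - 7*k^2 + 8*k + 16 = (k - 4)*(k^2 - 3*k - 4) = (k - 4)^2*(k + 1)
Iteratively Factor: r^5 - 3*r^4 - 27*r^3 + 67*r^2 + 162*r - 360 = (r + 3)*(r^4 - 6*r^3 - 9*r^2 + 94*r - 120) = (r + 3)*(r + 4)*(r^3 - 10*r^2 + 31*r - 30) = (r - 5)*(r + 3)*(r + 4)*(r^2 - 5*r + 6) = (r - 5)*(r - 2)*(r + 3)*(r + 4)*(r - 3)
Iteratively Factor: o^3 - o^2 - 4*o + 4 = (o + 2)*(o^2 - 3*o + 2) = (o - 2)*(o + 2)*(o - 1)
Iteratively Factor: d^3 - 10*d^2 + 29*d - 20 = (d - 5)*(d^2 - 5*d + 4) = (d - 5)*(d - 4)*(d - 1)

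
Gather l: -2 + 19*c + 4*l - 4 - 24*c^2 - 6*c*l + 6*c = -24*c^2 + 25*c + l*(4 - 6*c) - 6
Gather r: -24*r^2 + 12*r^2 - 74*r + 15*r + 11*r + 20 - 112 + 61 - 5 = -12*r^2 - 48*r - 36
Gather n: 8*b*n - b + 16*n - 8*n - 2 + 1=-b + n*(8*b + 8) - 1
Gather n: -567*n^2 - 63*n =-567*n^2 - 63*n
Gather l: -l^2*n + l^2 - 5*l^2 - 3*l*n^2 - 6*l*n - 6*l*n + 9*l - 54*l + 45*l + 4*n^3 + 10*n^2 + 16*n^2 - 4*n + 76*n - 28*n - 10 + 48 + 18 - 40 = l^2*(-n - 4) + l*(-3*n^2 - 12*n) + 4*n^3 + 26*n^2 + 44*n + 16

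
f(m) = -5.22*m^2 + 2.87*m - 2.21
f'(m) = 2.87 - 10.44*m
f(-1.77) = -23.64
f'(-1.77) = 21.35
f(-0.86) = -8.54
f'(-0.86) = 11.85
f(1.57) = -10.57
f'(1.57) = -13.52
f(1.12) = -5.54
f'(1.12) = -8.82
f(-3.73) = -85.54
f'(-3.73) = 41.81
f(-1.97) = -28.12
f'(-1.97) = 23.44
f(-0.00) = -2.21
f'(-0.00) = 2.87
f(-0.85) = -8.42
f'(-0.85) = 11.74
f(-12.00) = -788.33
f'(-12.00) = 128.15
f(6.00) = -172.91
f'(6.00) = -59.77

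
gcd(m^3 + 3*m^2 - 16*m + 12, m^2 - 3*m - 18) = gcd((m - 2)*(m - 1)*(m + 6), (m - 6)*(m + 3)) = 1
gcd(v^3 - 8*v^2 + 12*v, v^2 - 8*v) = v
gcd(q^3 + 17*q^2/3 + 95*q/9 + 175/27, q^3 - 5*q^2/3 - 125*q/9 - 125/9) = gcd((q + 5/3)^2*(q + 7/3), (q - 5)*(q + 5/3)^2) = q^2 + 10*q/3 + 25/9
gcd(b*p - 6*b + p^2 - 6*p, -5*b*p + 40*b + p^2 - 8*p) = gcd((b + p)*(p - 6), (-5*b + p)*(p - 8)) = 1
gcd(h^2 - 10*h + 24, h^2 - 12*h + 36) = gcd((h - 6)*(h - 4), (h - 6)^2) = h - 6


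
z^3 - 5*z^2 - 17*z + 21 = (z - 7)*(z - 1)*(z + 3)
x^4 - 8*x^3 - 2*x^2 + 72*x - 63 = (x - 7)*(x - 3)*(x - 1)*(x + 3)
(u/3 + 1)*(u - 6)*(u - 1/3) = u^3/3 - 10*u^2/9 - 17*u/3 + 2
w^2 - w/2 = w*(w - 1/2)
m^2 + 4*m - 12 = (m - 2)*(m + 6)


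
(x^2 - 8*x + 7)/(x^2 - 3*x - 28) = (x - 1)/(x + 4)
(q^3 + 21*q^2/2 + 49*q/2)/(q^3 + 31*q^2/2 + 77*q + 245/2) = q/(q + 5)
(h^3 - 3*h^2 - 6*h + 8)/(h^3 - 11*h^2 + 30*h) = (h^3 - 3*h^2 - 6*h + 8)/(h*(h^2 - 11*h + 30))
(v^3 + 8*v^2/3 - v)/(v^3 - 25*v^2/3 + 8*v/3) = (v + 3)/(v - 8)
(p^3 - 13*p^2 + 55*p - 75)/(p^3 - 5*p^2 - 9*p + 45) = (p - 5)/(p + 3)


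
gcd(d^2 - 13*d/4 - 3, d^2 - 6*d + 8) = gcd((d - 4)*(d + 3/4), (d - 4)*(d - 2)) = d - 4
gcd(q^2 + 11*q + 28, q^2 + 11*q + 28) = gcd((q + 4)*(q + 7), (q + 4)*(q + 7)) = q^2 + 11*q + 28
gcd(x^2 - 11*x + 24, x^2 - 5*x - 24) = x - 8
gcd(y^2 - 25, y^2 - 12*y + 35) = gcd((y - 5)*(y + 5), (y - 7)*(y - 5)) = y - 5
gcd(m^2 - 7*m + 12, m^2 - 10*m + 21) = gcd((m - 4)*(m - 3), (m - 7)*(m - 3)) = m - 3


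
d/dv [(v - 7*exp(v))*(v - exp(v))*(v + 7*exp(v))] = -v^2*exp(v) + 3*v^2 - 98*v*exp(2*v) - 2*v*exp(v) + 147*exp(3*v) - 49*exp(2*v)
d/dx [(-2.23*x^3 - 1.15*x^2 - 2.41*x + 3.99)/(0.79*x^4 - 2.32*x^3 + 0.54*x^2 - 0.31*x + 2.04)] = (1.7617*x^6 + 1.817*x^5 + 1.8395*x^4 - 22.4082*x^3 + 15.7807*x^2 - 9.0012*x - 3.6795)/(0.6241*x^8 - 3.6656*x^7 + 6.2356*x^6 - 2.9954*x^5 + 4.9532*x^4 - 9.8004*x^3 + 2.2993*x^2 - 1.2648*x + 4.1616)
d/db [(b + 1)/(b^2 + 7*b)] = (b*(b + 7) - (b + 1)*(2*b + 7))/(b^2*(b + 7)^2)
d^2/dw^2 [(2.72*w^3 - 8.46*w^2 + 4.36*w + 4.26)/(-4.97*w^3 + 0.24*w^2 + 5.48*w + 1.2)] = (-4.54747350886464e-13*w^7 + 411.450396000001*w^6 - 1090.660536*w^5 - 43.6922640000003*w^4 + 365.628864*w^3 + 260.694*w^2 - 202.023072*w - 171.697728)/(122.763473*w^9 - 17.784648*w^8 - 405.22398*w^7 - 49.7178*w^6 + 455.39448*w^5 + 174.267072*w^4 - 152.565632*w^3 - 109.14624*w^2 - 23.6736*w - 1.728)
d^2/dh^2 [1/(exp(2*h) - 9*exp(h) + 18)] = ((9 - 4*exp(h))*(exp(2*h) - 9*exp(h) + 18) + 2*(2*exp(h) - 9)^2*exp(h))*exp(h)/(exp(2*h) - 9*exp(h) + 18)^3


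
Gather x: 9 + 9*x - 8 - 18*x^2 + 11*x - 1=-18*x^2 + 20*x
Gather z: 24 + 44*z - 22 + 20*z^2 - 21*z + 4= 20*z^2 + 23*z + 6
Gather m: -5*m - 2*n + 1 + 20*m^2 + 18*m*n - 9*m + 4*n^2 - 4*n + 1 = 20*m^2 + m*(18*n - 14) + 4*n^2 - 6*n + 2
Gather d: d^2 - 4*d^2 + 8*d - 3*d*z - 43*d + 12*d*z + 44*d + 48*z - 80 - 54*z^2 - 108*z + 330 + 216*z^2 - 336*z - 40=-3*d^2 + d*(9*z + 9) + 162*z^2 - 396*z + 210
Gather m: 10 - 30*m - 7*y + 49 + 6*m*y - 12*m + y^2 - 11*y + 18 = m*(6*y - 42) + y^2 - 18*y + 77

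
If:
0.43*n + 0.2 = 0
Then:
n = -0.47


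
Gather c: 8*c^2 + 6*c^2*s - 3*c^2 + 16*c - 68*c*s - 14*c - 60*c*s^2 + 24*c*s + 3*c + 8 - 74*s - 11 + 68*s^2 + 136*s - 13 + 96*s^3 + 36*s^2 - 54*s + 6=c^2*(6*s + 5) + c*(-60*s^2 - 44*s + 5) + 96*s^3 + 104*s^2 + 8*s - 10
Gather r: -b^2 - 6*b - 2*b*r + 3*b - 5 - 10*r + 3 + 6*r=-b^2 - 3*b + r*(-2*b - 4) - 2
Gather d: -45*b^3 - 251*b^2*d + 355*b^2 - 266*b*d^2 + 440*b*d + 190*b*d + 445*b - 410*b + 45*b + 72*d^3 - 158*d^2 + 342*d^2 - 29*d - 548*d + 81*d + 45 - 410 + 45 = -45*b^3 + 355*b^2 + 80*b + 72*d^3 + d^2*(184 - 266*b) + d*(-251*b^2 + 630*b - 496) - 320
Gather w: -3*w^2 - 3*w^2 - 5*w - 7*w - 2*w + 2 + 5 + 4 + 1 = -6*w^2 - 14*w + 12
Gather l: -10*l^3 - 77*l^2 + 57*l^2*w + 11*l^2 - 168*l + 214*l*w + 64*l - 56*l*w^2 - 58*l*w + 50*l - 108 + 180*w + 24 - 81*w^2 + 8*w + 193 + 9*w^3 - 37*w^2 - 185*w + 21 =-10*l^3 + l^2*(57*w - 66) + l*(-56*w^2 + 156*w - 54) + 9*w^3 - 118*w^2 + 3*w + 130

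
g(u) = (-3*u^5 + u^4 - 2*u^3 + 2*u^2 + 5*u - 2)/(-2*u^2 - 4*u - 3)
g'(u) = (4*u + 4)*(-3*u^5 + u^4 - 2*u^3 + 2*u^2 + 5*u - 2)/(-2*u^2 - 4*u - 3)^2 + (-15*u^4 + 4*u^3 - 6*u^2 + 4*u + 5)/(-2*u^2 - 4*u - 3) = (18*u^6 + 44*u^5 + 37*u^4 + 4*u^3 + 20*u^2 - 20*u - 23)/(4*u^4 + 16*u^3 + 28*u^2 + 24*u + 9)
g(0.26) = 0.14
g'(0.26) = -1.52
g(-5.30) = -359.67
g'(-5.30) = 169.29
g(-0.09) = 0.92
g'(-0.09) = -2.98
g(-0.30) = 1.64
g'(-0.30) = -3.85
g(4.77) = 104.17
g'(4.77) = 74.57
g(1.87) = 3.15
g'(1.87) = 7.41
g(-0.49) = 2.36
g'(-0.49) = -3.34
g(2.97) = 19.60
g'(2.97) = 24.20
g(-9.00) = -1436.29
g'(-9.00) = 433.23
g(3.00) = 20.33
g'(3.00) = 24.81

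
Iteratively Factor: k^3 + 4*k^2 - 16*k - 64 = (k - 4)*(k^2 + 8*k + 16) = (k - 4)*(k + 4)*(k + 4)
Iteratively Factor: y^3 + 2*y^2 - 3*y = (y)*(y^2 + 2*y - 3) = y*(y - 1)*(y + 3)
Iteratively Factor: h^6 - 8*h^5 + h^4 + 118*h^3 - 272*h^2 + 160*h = (h - 2)*(h^5 - 6*h^4 - 11*h^3 + 96*h^2 - 80*h) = (h - 2)*(h - 1)*(h^4 - 5*h^3 - 16*h^2 + 80*h) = (h - 2)*(h - 1)*(h + 4)*(h^3 - 9*h^2 + 20*h) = h*(h - 2)*(h - 1)*(h + 4)*(h^2 - 9*h + 20) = h*(h - 5)*(h - 2)*(h - 1)*(h + 4)*(h - 4)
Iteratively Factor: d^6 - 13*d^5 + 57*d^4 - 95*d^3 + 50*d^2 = (d - 1)*(d^5 - 12*d^4 + 45*d^3 - 50*d^2) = (d - 5)*(d - 1)*(d^4 - 7*d^3 + 10*d^2) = d*(d - 5)*(d - 1)*(d^3 - 7*d^2 + 10*d) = d*(d - 5)*(d - 2)*(d - 1)*(d^2 - 5*d) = d*(d - 5)^2*(d - 2)*(d - 1)*(d)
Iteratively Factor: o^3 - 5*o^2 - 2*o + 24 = (o + 2)*(o^2 - 7*o + 12) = (o - 4)*(o + 2)*(o - 3)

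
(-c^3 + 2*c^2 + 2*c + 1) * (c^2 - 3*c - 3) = -c^5 + 5*c^4 - c^3 - 11*c^2 - 9*c - 3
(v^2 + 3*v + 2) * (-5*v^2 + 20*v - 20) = -5*v^4 + 5*v^3 + 30*v^2 - 20*v - 40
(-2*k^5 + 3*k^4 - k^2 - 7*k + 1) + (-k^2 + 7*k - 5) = -2*k^5 + 3*k^4 - 2*k^2 - 4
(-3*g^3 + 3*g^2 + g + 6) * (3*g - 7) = -9*g^4 + 30*g^3 - 18*g^2 + 11*g - 42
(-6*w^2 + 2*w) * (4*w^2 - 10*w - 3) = -24*w^4 + 68*w^3 - 2*w^2 - 6*w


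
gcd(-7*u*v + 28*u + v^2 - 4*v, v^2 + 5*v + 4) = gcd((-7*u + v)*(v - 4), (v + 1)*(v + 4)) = 1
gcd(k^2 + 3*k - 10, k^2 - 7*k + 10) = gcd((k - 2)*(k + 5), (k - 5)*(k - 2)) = k - 2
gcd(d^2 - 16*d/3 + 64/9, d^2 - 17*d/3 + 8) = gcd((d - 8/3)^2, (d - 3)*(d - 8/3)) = d - 8/3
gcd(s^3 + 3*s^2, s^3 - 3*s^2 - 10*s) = s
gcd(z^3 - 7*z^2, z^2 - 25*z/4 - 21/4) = z - 7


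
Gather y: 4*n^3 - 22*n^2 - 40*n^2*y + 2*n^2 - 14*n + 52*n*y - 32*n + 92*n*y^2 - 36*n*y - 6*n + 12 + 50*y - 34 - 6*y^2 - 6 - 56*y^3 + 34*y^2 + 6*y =4*n^3 - 20*n^2 - 52*n - 56*y^3 + y^2*(92*n + 28) + y*(-40*n^2 + 16*n + 56) - 28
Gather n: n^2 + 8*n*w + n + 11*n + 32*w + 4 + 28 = n^2 + n*(8*w + 12) + 32*w + 32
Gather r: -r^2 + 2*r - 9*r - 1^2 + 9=-r^2 - 7*r + 8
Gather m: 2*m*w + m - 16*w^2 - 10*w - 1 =m*(2*w + 1) - 16*w^2 - 10*w - 1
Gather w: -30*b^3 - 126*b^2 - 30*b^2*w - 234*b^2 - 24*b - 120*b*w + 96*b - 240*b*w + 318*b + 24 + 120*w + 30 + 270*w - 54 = -30*b^3 - 360*b^2 + 390*b + w*(-30*b^2 - 360*b + 390)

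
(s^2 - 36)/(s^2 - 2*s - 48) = (s - 6)/(s - 8)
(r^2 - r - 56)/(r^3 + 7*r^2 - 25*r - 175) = (r - 8)/(r^2 - 25)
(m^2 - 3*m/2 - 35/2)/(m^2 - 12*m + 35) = (m + 7/2)/(m - 7)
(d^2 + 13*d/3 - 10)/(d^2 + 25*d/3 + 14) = (3*d - 5)/(3*d + 7)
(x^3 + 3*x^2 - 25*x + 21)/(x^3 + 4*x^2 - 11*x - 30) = (x^2 + 6*x - 7)/(x^2 + 7*x + 10)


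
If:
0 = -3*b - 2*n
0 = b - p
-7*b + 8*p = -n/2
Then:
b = 0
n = 0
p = 0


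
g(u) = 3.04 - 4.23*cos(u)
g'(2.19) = 3.44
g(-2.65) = 6.77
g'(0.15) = 0.63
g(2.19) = 5.50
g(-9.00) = 6.89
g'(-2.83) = -1.30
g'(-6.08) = 0.85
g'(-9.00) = -1.74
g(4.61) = 3.47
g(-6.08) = -1.10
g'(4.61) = -4.21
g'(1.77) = 4.15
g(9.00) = 6.89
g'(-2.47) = -2.63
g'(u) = 4.23*sin(u)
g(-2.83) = 7.07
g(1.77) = 3.88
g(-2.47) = 6.35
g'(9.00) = 1.74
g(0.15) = -1.14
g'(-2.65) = -2.00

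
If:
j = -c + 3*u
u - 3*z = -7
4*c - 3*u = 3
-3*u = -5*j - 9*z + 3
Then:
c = -1/5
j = -18/5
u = -19/15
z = 86/45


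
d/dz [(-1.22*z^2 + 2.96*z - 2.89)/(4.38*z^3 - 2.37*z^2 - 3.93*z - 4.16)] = (5.3436*z^4 - 25.9296*z^3 + 49.7844*z^2 - 3.5482*z - 23.6713)/(19.1844*z^6 - 20.7612*z^5 - 28.8099*z^4 - 17.8134*z^3 + 35.1633*z^2 + 32.6976*z + 17.3056)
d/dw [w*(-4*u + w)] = -4*u + 2*w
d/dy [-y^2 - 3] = -2*y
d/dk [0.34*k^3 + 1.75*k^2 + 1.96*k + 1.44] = 1.02*k^2 + 3.5*k + 1.96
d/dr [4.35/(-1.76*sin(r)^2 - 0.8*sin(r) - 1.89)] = (15.312*sin(r) + 3.48)*cos(r)/(1.76*sin(r)^2 + 0.8*sin(r) + 1.89)^2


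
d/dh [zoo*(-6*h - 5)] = zoo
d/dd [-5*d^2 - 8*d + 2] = -10*d - 8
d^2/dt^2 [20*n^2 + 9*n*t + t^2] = 2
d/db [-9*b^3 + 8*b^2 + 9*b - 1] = -27*b^2 + 16*b + 9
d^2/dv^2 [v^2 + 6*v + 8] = 2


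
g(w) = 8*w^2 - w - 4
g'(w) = 16*w - 1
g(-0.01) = -3.99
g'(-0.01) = -1.16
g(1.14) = 5.26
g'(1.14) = 17.24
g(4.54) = 156.35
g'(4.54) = 71.64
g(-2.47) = 47.28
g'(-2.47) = -40.52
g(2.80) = 55.92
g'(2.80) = 43.80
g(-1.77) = 22.83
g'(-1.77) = -29.32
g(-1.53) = 16.26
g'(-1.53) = -25.48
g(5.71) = 251.12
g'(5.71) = 90.36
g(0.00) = -4.00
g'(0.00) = -1.00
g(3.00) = 65.00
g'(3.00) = 47.00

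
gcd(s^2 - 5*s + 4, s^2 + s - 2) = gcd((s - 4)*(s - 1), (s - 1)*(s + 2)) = s - 1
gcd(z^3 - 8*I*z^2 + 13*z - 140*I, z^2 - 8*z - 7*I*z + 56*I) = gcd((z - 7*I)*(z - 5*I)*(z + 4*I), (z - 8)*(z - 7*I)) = z - 7*I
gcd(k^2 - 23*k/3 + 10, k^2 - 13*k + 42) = k - 6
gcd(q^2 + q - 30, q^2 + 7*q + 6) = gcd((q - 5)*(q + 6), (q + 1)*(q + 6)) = q + 6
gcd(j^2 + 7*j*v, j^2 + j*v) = j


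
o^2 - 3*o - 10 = (o - 5)*(o + 2)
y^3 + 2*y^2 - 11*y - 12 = (y - 3)*(y + 1)*(y + 4)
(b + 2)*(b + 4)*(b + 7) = b^3 + 13*b^2 + 50*b + 56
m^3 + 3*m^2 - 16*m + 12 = (m - 2)*(m - 1)*(m + 6)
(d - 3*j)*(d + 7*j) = d^2 + 4*d*j - 21*j^2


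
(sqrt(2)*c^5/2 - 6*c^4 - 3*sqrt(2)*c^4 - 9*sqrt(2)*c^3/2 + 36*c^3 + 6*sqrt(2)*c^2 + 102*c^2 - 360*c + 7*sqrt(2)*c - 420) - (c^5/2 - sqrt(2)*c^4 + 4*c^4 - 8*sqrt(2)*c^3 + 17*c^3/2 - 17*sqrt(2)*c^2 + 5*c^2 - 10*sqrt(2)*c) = -c^5/2 + sqrt(2)*c^5/2 - 10*c^4 - 2*sqrt(2)*c^4 + 7*sqrt(2)*c^3/2 + 55*c^3/2 + 23*sqrt(2)*c^2 + 97*c^2 - 360*c + 17*sqrt(2)*c - 420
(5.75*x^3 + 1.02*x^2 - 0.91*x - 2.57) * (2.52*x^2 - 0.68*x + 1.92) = 14.49*x^5 - 1.3396*x^4 + 8.0532*x^3 - 3.8992*x^2 + 0.000399999999999956*x - 4.9344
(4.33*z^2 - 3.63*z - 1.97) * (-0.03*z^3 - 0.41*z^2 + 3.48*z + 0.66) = -0.1299*z^5 - 1.6664*z^4 + 16.6158*z^3 - 8.9669*z^2 - 9.2514*z - 1.3002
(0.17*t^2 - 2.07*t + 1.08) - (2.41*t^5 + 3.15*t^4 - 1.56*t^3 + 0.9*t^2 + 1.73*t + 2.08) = -2.41*t^5 - 3.15*t^4 + 1.56*t^3 - 0.73*t^2 - 3.8*t - 1.0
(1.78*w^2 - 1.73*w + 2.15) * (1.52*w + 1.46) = 2.7056*w^3 - 0.0308000000000002*w^2 + 0.7422*w + 3.139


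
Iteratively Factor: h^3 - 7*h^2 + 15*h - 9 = (h - 1)*(h^2 - 6*h + 9) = (h - 3)*(h - 1)*(h - 3)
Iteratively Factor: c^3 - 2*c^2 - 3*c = (c - 3)*(c^2 + c) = c*(c - 3)*(c + 1)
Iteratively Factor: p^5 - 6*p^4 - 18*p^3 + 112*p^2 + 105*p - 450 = (p - 5)*(p^4 - p^3 - 23*p^2 - 3*p + 90) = (p - 5)^2*(p^3 + 4*p^2 - 3*p - 18) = (p - 5)^2*(p + 3)*(p^2 + p - 6) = (p - 5)^2*(p + 3)^2*(p - 2)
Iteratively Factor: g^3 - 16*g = (g + 4)*(g^2 - 4*g) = g*(g + 4)*(g - 4)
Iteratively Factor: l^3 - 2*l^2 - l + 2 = (l - 2)*(l^2 - 1) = (l - 2)*(l - 1)*(l + 1)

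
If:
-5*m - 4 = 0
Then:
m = -4/5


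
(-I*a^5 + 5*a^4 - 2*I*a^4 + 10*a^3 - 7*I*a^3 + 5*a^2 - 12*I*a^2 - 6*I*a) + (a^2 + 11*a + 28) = -I*a^5 + 5*a^4 - 2*I*a^4 + 10*a^3 - 7*I*a^3 + 6*a^2 - 12*I*a^2 + 11*a - 6*I*a + 28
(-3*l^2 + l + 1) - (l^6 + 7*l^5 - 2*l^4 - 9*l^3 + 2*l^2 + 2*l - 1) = -l^6 - 7*l^5 + 2*l^4 + 9*l^3 - 5*l^2 - l + 2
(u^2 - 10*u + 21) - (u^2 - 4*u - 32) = 53 - 6*u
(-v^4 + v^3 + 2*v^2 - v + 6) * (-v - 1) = v^5 - 3*v^3 - v^2 - 5*v - 6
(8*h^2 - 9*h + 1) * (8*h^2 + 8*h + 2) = 64*h^4 - 8*h^3 - 48*h^2 - 10*h + 2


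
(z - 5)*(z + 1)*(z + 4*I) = z^3 - 4*z^2 + 4*I*z^2 - 5*z - 16*I*z - 20*I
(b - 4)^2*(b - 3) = b^3 - 11*b^2 + 40*b - 48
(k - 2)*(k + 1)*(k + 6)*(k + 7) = k^4 + 12*k^3 + 27*k^2 - 68*k - 84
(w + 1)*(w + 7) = w^2 + 8*w + 7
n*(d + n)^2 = d^2*n + 2*d*n^2 + n^3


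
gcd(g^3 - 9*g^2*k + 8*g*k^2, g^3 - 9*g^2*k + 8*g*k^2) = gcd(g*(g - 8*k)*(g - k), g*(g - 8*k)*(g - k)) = g^3 - 9*g^2*k + 8*g*k^2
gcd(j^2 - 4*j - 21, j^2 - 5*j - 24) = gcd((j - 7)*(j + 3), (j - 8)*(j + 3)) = j + 3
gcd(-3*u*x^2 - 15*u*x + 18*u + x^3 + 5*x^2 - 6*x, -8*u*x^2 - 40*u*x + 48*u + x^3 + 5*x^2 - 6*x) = x^2 + 5*x - 6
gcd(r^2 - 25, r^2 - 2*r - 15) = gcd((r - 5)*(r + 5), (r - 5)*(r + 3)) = r - 5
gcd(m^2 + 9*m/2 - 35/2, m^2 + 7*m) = m + 7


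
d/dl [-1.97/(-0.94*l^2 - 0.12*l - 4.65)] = (-3.7036*l - 0.2364)/(0.94*l^2 + 0.12*l + 4.65)^2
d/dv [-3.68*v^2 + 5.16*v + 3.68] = 5.16 - 7.36*v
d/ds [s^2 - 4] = 2*s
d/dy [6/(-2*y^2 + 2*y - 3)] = 12*(2*y - 1)/(2*y^2 - 2*y + 3)^2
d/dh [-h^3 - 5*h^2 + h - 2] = -3*h^2 - 10*h + 1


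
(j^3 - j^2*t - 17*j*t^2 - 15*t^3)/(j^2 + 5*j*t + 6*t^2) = (j^2 - 4*j*t - 5*t^2)/(j + 2*t)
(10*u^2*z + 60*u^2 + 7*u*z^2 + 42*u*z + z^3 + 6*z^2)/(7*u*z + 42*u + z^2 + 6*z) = (10*u^2 + 7*u*z + z^2)/(7*u + z)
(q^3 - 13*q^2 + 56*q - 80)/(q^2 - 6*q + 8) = (q^2 - 9*q + 20)/(q - 2)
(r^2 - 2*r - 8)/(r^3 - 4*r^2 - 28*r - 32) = (r - 4)/(r^2 - 6*r - 16)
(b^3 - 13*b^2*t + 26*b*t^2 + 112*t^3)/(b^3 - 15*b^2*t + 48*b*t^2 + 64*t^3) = (-b^2 + 5*b*t + 14*t^2)/(-b^2 + 7*b*t + 8*t^2)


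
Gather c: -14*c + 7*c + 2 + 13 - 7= 8 - 7*c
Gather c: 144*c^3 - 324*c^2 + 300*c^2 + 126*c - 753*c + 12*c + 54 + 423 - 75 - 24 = 144*c^3 - 24*c^2 - 615*c + 378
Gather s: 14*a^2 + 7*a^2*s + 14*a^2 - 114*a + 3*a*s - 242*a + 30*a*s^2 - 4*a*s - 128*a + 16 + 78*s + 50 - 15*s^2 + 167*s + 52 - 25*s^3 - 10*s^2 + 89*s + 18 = 28*a^2 - 484*a - 25*s^3 + s^2*(30*a - 25) + s*(7*a^2 - a + 334) + 136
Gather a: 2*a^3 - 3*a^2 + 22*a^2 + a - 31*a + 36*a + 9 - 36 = 2*a^3 + 19*a^2 + 6*a - 27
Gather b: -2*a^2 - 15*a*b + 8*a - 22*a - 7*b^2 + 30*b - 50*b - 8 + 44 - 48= -2*a^2 - 14*a - 7*b^2 + b*(-15*a - 20) - 12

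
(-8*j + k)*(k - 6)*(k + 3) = -8*j*k^2 + 24*j*k + 144*j + k^3 - 3*k^2 - 18*k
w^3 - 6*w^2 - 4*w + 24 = (w - 6)*(w - 2)*(w + 2)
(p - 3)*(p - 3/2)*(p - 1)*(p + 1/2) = p^4 - 5*p^3 + 25*p^2/4 - 9/4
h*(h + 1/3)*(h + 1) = h^3 + 4*h^2/3 + h/3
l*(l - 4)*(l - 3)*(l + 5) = l^4 - 2*l^3 - 23*l^2 + 60*l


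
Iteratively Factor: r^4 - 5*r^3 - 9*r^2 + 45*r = (r)*(r^3 - 5*r^2 - 9*r + 45) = r*(r + 3)*(r^2 - 8*r + 15) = r*(r - 5)*(r + 3)*(r - 3)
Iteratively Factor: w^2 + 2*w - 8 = (w + 4)*(w - 2)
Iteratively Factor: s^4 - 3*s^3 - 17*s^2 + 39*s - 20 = (s - 1)*(s^3 - 2*s^2 - 19*s + 20) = (s - 1)*(s + 4)*(s^2 - 6*s + 5) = (s - 1)^2*(s + 4)*(s - 5)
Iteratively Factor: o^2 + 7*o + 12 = (o + 4)*(o + 3)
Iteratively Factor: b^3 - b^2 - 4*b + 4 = (b + 2)*(b^2 - 3*b + 2) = (b - 1)*(b + 2)*(b - 2)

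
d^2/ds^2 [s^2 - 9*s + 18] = 2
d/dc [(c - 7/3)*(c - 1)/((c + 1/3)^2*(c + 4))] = 3*(-9*c^3 + 63*c^2 + 81*c - 215)/(27*c^5 + 243*c^4 + 657*c^3 + 505*c^2 + 152*c + 16)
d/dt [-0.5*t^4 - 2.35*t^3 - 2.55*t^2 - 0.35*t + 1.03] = -2.0*t^3 - 7.05*t^2 - 5.1*t - 0.35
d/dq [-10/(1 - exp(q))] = -5/(2*sinh(q/2)^2)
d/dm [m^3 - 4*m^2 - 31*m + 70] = 3*m^2 - 8*m - 31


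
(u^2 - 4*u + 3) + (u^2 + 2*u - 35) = 2*u^2 - 2*u - 32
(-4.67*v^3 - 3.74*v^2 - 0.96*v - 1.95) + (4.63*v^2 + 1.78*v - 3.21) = -4.67*v^3 + 0.89*v^2 + 0.82*v - 5.16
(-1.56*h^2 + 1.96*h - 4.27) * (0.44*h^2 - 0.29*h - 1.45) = -0.6864*h^4 + 1.3148*h^3 - 0.1852*h^2 - 1.6037*h + 6.1915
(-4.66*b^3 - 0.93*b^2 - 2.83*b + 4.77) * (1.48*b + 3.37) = -6.8968*b^4 - 17.0806*b^3 - 7.3225*b^2 - 2.4775*b + 16.0749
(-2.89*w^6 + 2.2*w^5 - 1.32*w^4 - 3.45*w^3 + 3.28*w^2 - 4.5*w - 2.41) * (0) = 0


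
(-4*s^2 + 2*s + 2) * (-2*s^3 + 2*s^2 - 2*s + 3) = 8*s^5 - 12*s^4 + 8*s^3 - 12*s^2 + 2*s + 6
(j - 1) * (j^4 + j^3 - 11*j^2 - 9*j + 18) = j^5 - 12*j^3 + 2*j^2 + 27*j - 18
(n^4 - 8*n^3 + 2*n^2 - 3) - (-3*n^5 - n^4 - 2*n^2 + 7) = 3*n^5 + 2*n^4 - 8*n^3 + 4*n^2 - 10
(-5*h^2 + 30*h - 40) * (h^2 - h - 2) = -5*h^4 + 35*h^3 - 60*h^2 - 20*h + 80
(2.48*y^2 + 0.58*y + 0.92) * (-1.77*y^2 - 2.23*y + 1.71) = -4.3896*y^4 - 6.557*y^3 + 1.319*y^2 - 1.0598*y + 1.5732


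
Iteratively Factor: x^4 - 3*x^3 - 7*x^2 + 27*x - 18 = (x - 1)*(x^3 - 2*x^2 - 9*x + 18) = (x - 1)*(x + 3)*(x^2 - 5*x + 6) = (x - 2)*(x - 1)*(x + 3)*(x - 3)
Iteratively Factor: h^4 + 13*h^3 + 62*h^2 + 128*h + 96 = (h + 4)*(h^3 + 9*h^2 + 26*h + 24) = (h + 3)*(h + 4)*(h^2 + 6*h + 8) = (h + 3)*(h + 4)^2*(h + 2)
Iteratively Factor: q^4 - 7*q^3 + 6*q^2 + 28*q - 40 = (q + 2)*(q^3 - 9*q^2 + 24*q - 20) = (q - 2)*(q + 2)*(q^2 - 7*q + 10) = (q - 2)^2*(q + 2)*(q - 5)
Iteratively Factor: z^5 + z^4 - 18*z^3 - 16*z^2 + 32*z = (z)*(z^4 + z^3 - 18*z^2 - 16*z + 32) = z*(z - 1)*(z^3 + 2*z^2 - 16*z - 32) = z*(z - 4)*(z - 1)*(z^2 + 6*z + 8) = z*(z - 4)*(z - 1)*(z + 2)*(z + 4)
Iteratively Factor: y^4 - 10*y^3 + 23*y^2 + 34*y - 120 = (y + 2)*(y^3 - 12*y^2 + 47*y - 60) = (y - 3)*(y + 2)*(y^2 - 9*y + 20) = (y - 4)*(y - 3)*(y + 2)*(y - 5)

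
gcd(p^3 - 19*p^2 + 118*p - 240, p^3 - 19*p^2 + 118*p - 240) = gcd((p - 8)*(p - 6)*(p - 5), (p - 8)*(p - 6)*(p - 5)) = p^3 - 19*p^2 + 118*p - 240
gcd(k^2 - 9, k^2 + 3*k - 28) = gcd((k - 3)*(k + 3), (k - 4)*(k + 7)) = 1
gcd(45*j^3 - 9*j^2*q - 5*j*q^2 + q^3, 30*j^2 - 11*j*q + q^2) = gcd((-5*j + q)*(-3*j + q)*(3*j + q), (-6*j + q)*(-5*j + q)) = -5*j + q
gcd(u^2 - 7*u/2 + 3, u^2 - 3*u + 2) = u - 2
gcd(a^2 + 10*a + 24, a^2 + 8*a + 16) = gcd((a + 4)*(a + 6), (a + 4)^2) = a + 4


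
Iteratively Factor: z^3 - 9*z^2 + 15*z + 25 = (z - 5)*(z^2 - 4*z - 5) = (z - 5)*(z + 1)*(z - 5)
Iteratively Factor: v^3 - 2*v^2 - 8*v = (v - 4)*(v^2 + 2*v) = (v - 4)*(v + 2)*(v)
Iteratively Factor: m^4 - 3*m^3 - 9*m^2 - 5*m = (m - 5)*(m^3 + 2*m^2 + m) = m*(m - 5)*(m^2 + 2*m + 1) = m*(m - 5)*(m + 1)*(m + 1)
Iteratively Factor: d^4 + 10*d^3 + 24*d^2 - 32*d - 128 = (d + 4)*(d^3 + 6*d^2 - 32) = (d + 4)^2*(d^2 + 2*d - 8) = (d - 2)*(d + 4)^2*(d + 4)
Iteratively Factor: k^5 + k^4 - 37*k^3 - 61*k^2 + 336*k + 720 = (k + 4)*(k^4 - 3*k^3 - 25*k^2 + 39*k + 180) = (k + 3)*(k + 4)*(k^3 - 6*k^2 - 7*k + 60) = (k - 4)*(k + 3)*(k + 4)*(k^2 - 2*k - 15) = (k - 4)*(k + 3)^2*(k + 4)*(k - 5)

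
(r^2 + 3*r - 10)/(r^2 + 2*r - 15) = (r - 2)/(r - 3)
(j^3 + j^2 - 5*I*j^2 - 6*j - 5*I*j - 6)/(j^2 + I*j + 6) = (j^2 + j*(1 - 3*I) - 3*I)/(j + 3*I)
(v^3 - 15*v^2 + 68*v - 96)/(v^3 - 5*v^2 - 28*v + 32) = (v^2 - 7*v + 12)/(v^2 + 3*v - 4)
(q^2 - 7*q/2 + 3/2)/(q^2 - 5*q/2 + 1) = (q - 3)/(q - 2)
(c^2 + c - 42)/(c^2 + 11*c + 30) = (c^2 + c - 42)/(c^2 + 11*c + 30)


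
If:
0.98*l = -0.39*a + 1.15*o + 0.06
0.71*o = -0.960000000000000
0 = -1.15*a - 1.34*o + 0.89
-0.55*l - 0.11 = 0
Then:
No Solution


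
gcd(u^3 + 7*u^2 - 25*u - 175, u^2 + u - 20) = u + 5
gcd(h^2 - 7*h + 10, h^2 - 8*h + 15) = h - 5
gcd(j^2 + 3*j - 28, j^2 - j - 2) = 1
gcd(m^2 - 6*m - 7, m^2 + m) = m + 1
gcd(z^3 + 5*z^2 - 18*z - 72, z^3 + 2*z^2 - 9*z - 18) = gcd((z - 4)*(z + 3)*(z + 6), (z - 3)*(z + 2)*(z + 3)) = z + 3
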